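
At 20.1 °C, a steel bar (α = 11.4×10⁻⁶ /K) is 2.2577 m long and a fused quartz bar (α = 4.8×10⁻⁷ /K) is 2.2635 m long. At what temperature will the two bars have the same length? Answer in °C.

T = 255.4 °C

Equal length when α₁L₁ΔT − α₂L₂ΔT = L₂ − L₁ = 5.80×10⁻³ m
α₁L₁ = 2.573778×10⁻⁵, α₂L₂ = 1.08648×10⁻⁶ → Δ(αL) = 2.46513×10⁻⁵ m/K
ΔT = 5.80×10⁻³ / 2.46513×10⁻⁵ = 235.282 K, so T = 20.1 + 235.282 = 255.382 °C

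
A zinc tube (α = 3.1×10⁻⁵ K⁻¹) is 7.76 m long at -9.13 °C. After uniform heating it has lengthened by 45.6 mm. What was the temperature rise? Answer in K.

ΔL = αL₀ΔT ⇒ ΔT = ΔL / (αL₀)
ΔT = 45.6×10⁻³ m / (3.1×10⁻⁵ × 7.76 m) = 189.56 K

ΔT = 190 K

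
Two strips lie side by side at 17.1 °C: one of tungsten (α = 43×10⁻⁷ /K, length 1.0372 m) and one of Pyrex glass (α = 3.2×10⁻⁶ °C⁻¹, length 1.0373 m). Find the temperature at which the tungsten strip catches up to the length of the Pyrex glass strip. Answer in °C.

T = 104.8 °C

L₁(1 + α₁ΔT) = L₂(1 + α₂ΔT) ⇒ ΔT = (L₂ − L₁)/(α₁L₁ − α₂L₂)
L₂ − L₁ = 1.0373 − 1.0372 = 1.00×10⁻⁴ m
α₁L₁ − α₂L₂ = 43×10⁻⁷×1.0372 − 3.2×10⁻⁶×1.0373 = 1.1406×10⁻⁶ m/K
ΔT = 1.00×10⁻⁴ / 1.1406×10⁻⁶ = 87.673 K
T = 17.1 + 87.673 = 104.773 °C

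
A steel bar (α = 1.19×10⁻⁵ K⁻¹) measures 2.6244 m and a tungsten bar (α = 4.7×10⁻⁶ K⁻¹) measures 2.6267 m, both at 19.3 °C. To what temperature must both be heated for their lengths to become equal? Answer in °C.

T = 141.1 °C

Equal length when α₁L₁ΔT − α₂L₂ΔT = L₂ − L₁ = 2.30×10⁻³ m
α₁L₁ = 3.123036×10⁻⁵, α₂L₂ = 1.234549×10⁻⁵ → Δ(αL) = 1.888487×10⁻⁵ m/K
ΔT = 2.30×10⁻³ / 1.888487×10⁻⁵ = 121.791 K, so T = 19.3 + 121.791 = 141.091 °C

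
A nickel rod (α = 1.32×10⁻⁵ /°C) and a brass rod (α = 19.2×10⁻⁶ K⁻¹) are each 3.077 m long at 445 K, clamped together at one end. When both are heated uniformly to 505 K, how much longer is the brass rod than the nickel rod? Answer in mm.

ΔT = 60 K
nickel: ΔL = 1.32×10⁻⁵ × 3.077 m × 60 = 2.4370×10⁻³ m = 2.4370 mm
brass: ΔL = 19.2×10⁻⁶ × 3.077 m × 60 = 3.5447×10⁻³ m = 3.5447 mm
difference = 3.5447 − 2.4370 = 1.1077 mm

1.11 mm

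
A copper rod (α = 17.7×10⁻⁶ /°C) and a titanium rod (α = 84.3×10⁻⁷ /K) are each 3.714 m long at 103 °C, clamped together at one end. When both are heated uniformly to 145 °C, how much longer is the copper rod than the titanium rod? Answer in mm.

ΔT = 42 K
copper: ΔL = 17.7×10⁻⁶ × 3.714 m × 42 = 2.7610×10⁻³ m = 2.7610 mm
titanium: ΔL = 84.3×10⁻⁷ × 3.714 m × 42 = 1.3150×10⁻³ m = 1.3150 mm
difference = 2.7610 − 1.3150 = 1.446 mm

1.45 mm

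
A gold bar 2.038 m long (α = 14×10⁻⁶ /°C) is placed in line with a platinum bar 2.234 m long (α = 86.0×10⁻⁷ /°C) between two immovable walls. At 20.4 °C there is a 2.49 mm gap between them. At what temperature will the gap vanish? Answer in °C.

α₁L₁ = 2.8532×10⁻⁵ m/K, α₂L₂ = 1.92124×10⁻⁵ m/K → total 4.77444×10⁻⁵ m/K
ΔT = g/(α₁L₁+α₂L₂) = 2.49×10⁻³ / 4.77444×10⁻⁵ = 52.153 K
T = 20.4 + 52.153 = 72.553 °C

T = 72.6 °C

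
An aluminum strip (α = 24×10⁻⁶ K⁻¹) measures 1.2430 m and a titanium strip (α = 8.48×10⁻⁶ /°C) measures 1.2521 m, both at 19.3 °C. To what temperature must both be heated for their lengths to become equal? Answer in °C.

T = 492.9 °C

Equal length when α₁L₁ΔT − α₂L₂ΔT = L₂ − L₁ = 9.10×10⁻³ m
α₁L₁ = 2.9832×10⁻⁵, α₂L₂ = 1.0617808×10⁻⁵ → Δ(αL) = 1.9214192×10⁻⁵ m/K
ΔT = 9.10×10⁻³ / 1.9214192×10⁻⁵ = 473.608 K, so T = 19.3 + 473.608 = 492.908 °C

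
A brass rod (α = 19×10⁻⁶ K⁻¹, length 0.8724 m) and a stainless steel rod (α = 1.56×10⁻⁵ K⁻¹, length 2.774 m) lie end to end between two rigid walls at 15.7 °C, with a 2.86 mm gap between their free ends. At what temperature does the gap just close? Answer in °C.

T = 63.5 °C

Gap closes when ΔL₁ + ΔL₂ = 2.86 mm = 2.86×10⁻³ m
(α₁L₁ + α₂L₂)ΔT = g
α₁L₁ + α₂L₂ = 19×10⁻⁶×0.8724 + 1.56×10⁻⁵×2.774 = 5.985×10⁻⁵ m/K
ΔT = 2.86×10⁻³ / 5.985×10⁻⁵ = 47.786 K
T = 15.7 + 47.786 = 63.486 °C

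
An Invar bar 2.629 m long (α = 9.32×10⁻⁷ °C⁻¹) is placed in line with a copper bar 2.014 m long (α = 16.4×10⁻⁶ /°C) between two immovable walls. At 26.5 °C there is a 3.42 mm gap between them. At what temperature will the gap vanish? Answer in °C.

α₁L₁ = 2.450228×10⁻⁶ m/K, α₂L₂ = 3.30296×10⁻⁵ m/K → total 3.5479828×10⁻⁵ m/K
ΔT = g/(α₁L₁+α₂L₂) = 3.42×10⁻³ / 3.5479828×10⁻⁵ = 96.39 K
T = 26.5 + 96.39 = 122.89 °C

T = 123 °C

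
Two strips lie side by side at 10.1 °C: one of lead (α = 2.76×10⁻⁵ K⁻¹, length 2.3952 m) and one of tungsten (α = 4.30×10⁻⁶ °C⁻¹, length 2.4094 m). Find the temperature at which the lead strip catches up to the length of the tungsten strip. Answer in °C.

T = 264.8 °C

L₁(1 + α₁ΔT) = L₂(1 + α₂ΔT) ⇒ ΔT = (L₂ − L₁)/(α₁L₁ − α₂L₂)
L₂ − L₁ = 2.4094 − 2.3952 = 1.42×10⁻² m
α₁L₁ − α₂L₂ = 2.76×10⁻⁵×2.3952 − 4.30×10⁻⁶×2.4094 = 5.57471×10⁻⁵ m/K
ΔT = 1.42×10⁻² / 5.57471×10⁻⁵ = 254.722 K
T = 10.1 + 254.722 = 264.822 °C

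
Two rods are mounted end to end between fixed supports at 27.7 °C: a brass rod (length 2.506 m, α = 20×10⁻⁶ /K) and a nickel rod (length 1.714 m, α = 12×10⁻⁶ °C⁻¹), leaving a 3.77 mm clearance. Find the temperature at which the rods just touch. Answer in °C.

α₁L₁ = 5.012×10⁻⁵ m/K, α₂L₂ = 2.0568×10⁻⁵ m/K → total 7.0688×10⁻⁵ m/K
ΔT = g/(α₁L₁+α₂L₂) = 3.77×10⁻³ / 7.0688×10⁻⁵ = 53.333 K
T = 27.7 + 53.333 = 81.033 °C

T = 81.0 °C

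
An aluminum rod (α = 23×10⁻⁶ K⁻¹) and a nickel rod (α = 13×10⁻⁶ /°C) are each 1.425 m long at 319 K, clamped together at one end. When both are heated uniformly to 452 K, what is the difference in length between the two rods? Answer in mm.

ΔT = 133 K
aluminum: ΔL = 23×10⁻⁶ × 1.425 m × 133 = 4.3591×10⁻³ m = 4.3591 mm
nickel: ΔL = 13×10⁻⁶ × 1.425 m × 133 = 2.4638×10⁻³ m = 2.4638 mm
difference = 4.3591 − 2.4638 = 1.8953 mm

1.90 mm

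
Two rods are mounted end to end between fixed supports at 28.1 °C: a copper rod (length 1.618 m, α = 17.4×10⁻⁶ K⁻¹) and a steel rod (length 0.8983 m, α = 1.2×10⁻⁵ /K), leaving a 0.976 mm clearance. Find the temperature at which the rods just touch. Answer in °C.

T = 53.2 °C

Gap closes when ΔL₁ + ΔL₂ = 0.976 mm = 9.76×10⁻⁴ m
(α₁L₁ + α₂L₂)ΔT = g
α₁L₁ + α₂L₂ = 17.4×10⁻⁶×1.618 + 1.2×10⁻⁵×0.8983 = 3.89328×10⁻⁵ m/K
ΔT = 9.76×10⁻⁴ / 3.89328×10⁻⁵ = 25.069 K
T = 28.1 + 25.069 = 53.169 °C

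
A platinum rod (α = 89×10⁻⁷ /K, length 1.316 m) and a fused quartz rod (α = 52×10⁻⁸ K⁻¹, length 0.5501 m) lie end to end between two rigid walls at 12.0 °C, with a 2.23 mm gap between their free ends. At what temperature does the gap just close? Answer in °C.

T = 198 °C

Gap closes when ΔL₁ + ΔL₂ = 2.23 mm = 2.23×10⁻³ m
(α₁L₁ + α₂L₂)ΔT = g
α₁L₁ + α₂L₂ = 89×10⁻⁷×1.316 + 52×10⁻⁸×0.5501 = 1.1998452×10⁻⁵ m/K
ΔT = 2.23×10⁻³ / 1.1998452×10⁻⁵ = 185.86 K
T = 12.0 + 185.86 = 197.86 °C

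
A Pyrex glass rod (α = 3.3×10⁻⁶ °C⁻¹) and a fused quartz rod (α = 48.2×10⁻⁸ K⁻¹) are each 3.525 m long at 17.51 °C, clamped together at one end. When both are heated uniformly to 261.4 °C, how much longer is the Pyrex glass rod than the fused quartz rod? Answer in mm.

ΔT = 243.89 K
Pyrex glass: ΔL = 3.3×10⁻⁶ × 3.525 m × 243.89 = 2.8371×10⁻³ m = 2.8371 mm
fused quartz: ΔL = 48.2×10⁻⁸ × 3.525 m × 243.89 = 4.1438×10⁻⁴ m = 0.41438 mm
difference = 2.8371 − 0.41438 = 2.42272 mm

2.42 mm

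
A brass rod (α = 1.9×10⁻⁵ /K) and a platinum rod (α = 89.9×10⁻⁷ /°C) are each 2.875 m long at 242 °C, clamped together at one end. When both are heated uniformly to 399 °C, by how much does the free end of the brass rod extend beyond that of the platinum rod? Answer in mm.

ΔT = 157 K
brass: ΔL = 1.9×10⁻⁵ × 2.875 m × 157 = 8.5761×10⁻³ m = 8.5761 mm
platinum: ΔL = 89.9×10⁻⁷ × 2.875 m × 157 = 4.0579×10⁻³ m = 4.0579 mm
difference = 8.5761 − 4.0579 = 4.5182 mm

4.52 mm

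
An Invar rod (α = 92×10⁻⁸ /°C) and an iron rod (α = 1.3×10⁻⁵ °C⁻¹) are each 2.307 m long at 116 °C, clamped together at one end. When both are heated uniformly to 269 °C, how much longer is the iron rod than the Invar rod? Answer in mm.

ΔT = 153 K
Invar: ΔL = 92×10⁻⁸ × 2.307 m × 153 = 3.2473×10⁻⁴ m = 0.32473 mm
iron: ΔL = 1.3×10⁻⁵ × 2.307 m × 153 = 4.5886×10⁻³ m = 4.5886 mm
difference = 4.5886 − 0.32473 = 4.26387 mm

4.26 mm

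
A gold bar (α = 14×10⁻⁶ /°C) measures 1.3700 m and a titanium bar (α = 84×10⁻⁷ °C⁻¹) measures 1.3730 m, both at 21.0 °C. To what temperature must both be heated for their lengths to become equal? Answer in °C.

Equal length when α₁L₁ΔT − α₂L₂ΔT = L₂ − L₁ = 3.00×10⁻³ m
α₁L₁ = 1.918×10⁻⁵, α₂L₂ = 1.15332×10⁻⁵ → Δ(αL) = 7.6468×10⁻⁶ m/K
ΔT = 3.00×10⁻³ / 7.6468×10⁻⁶ = 392.321 K, so T = 21.0 + 392.321 = 413.321 °C

T = 413.3 °C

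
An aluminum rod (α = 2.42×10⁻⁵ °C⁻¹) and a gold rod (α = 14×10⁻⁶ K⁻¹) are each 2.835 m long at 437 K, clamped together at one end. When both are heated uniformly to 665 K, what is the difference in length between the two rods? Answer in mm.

ΔT = 228 K
aluminum: ΔL = 2.42×10⁻⁵ × 2.835 m × 228 = 1.5642×10⁻² m = 15.642 mm
gold: ΔL = 14×10⁻⁶ × 2.835 m × 228 = 9.0493×10⁻³ m = 9.0493 mm
difference = 15.642 − 9.0493 = 6.5927 mm

6.59 mm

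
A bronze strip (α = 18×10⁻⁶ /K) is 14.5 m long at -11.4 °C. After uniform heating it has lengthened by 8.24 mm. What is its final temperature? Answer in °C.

T = 20.2 °C

ΔL = αL₀ΔT ⇒ ΔT = ΔL / (αL₀)
ΔT = 8.24×10⁻³ m / (18×10⁻⁶ × 14.5 m) = 31.571 K
T = -11.4 + 31.571 = 20.171 °C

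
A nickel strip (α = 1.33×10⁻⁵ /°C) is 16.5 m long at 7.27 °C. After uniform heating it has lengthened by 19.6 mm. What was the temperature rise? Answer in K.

ΔL = αL₀ΔT ⇒ ΔT = ΔL / (αL₀)
ΔT = 19.6×10⁻³ m / (1.33×10⁻⁵ × 16.5 m) = 89.314 K

ΔT = 89.3 K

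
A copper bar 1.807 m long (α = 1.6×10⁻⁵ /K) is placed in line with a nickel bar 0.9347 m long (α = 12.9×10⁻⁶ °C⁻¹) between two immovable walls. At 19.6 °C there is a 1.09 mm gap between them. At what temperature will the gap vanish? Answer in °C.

T = 46.2 °C

Gap closes when ΔL₁ + ΔL₂ = 1.09 mm = 1.09×10⁻³ m
(α₁L₁ + α₂L₂)ΔT = g
α₁L₁ + α₂L₂ = 1.6×10⁻⁵×1.807 + 12.9×10⁻⁶×0.9347 = 4.096963×10⁻⁵ m/K
ΔT = 1.09×10⁻³ / 4.096963×10⁻⁵ = 26.605 K
T = 19.6 + 26.605 = 46.205 °C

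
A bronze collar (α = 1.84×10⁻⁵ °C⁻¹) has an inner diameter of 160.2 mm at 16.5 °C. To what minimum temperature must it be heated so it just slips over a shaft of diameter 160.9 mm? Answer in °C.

T = 254 °C

Required Δd = 160.9 − 160.2 = 0.7 mm
Δd = αd₀ΔT ⇒ ΔT = Δd/(αd₀) = 0.7 / (1.84×10⁻⁵ × 160.2) = 237.47 K
T_min = 16.5 + 237.47 = 253.97 °C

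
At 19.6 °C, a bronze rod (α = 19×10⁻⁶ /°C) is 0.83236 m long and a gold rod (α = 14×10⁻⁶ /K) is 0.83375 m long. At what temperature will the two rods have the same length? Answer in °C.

T = 355.2 °C

L₁(1 + α₁ΔT) = L₂(1 + α₂ΔT) ⇒ ΔT = (L₂ − L₁)/(α₁L₁ − α₂L₂)
L₂ − L₁ = 0.83375 − 0.83236 = 1.39×10⁻³ m
α₁L₁ − α₂L₂ = 19×10⁻⁶×0.83236 − 14×10⁻⁶×0.83375 = 4.14234×10⁻⁶ m/K
ΔT = 1.39×10⁻³ / 4.14234×10⁻⁶ = 335.559 K
T = 19.6 + 335.559 = 355.159 °C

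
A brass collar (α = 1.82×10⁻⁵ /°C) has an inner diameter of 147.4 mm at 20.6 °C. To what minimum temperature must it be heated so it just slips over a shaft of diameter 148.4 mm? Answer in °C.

T = 393 °C

Required Δd = 148.4 − 147.4 = 1.0 mm
Δd = αd₀ΔT ⇒ ΔT = Δd/(αd₀) = 1.0 / (1.82×10⁻⁵ × 147.4) = 372.76 K
T_min = 20.6 + 372.76 = 393.36 °C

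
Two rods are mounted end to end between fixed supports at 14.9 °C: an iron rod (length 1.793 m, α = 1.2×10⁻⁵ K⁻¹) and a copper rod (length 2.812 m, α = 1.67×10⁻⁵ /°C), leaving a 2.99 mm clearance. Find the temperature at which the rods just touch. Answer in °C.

T = 58.6 °C

Gap closes when ΔL₁ + ΔL₂ = 2.99 mm = 2.99×10⁻³ m
(α₁L₁ + α₂L₂)ΔT = g
α₁L₁ + α₂L₂ = 1.2×10⁻⁵×1.793 + 1.67×10⁻⁵×2.812 = 6.84764×10⁻⁵ m/K
ΔT = 2.99×10⁻³ / 6.84764×10⁻⁵ = 43.665 K
T = 14.9 + 43.665 = 58.565 °C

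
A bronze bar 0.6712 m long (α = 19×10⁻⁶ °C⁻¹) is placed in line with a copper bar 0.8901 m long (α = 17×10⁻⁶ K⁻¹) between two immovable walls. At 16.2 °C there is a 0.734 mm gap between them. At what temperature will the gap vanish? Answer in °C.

T = 42.5 °C

α₁L₁ = 1.27528×10⁻⁵ m/K, α₂L₂ = 1.51317×10⁻⁵ m/K → total 2.78845×10⁻⁵ m/K
ΔT = g/(α₁L₁+α₂L₂) = 7.34×10⁻⁴ / 2.78845×10⁻⁵ = 26.323 K
T = 16.2 + 26.323 = 42.523 °C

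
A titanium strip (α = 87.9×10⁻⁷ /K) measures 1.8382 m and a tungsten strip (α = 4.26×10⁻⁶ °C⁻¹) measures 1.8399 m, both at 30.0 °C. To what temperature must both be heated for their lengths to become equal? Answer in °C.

T = 234.3 °C

Equal length when α₁L₁ΔT − α₂L₂ΔT = L₂ − L₁ = 1.70×10⁻³ m
α₁L₁ = 1.6157778×10⁻⁵, α₂L₂ = 7.837974×10⁻⁶ → Δ(αL) = 8.319804×10⁻⁶ m/K
ΔT = 1.70×10⁻³ / 8.319804×10⁻⁶ = 204.332 K, so T = 30.0 + 204.332 = 234.332 °C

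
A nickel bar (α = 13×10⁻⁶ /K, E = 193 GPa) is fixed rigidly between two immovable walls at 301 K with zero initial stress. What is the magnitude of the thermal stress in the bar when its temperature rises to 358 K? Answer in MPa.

Fully constrained: the free strain ε = αΔT is blocked, so σ = Eε = EαΔT.
|ΔT| = 57 K
σ = 193×10⁹ × 13×10⁻⁶ × 57 = 1.43×10⁸ Pa

σ = 143 MPa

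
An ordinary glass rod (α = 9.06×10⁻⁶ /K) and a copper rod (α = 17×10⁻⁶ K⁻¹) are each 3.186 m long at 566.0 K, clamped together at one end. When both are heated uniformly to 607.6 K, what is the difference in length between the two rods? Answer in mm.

1.05 mm

ΔT = 41.6 K
ordinary glass: ΔL = 9.06×10⁻⁶ × 3.186 m × 41.6 = 1.2008×10⁻³ m = 1.2008 mm
copper: ΔL = 17×10⁻⁶ × 3.186 m × 41.6 = 2.2531×10⁻³ m = 2.2531 mm
difference = 2.2531 − 1.2008 = 1.0523 mm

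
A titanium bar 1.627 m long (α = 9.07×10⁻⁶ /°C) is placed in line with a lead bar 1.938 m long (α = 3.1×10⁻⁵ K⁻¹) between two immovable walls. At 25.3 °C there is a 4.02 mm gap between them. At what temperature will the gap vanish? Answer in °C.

T = 79.0 °C

α₁L₁ = 1.475689×10⁻⁵ m/K, α₂L₂ = 6.0078×10⁻⁵ m/K → total 7.483489×10⁻⁵ m/K
ΔT = g/(α₁L₁+α₂L₂) = 4.02×10⁻³ / 7.483489×10⁻⁵ = 53.718 K
T = 25.3 + 53.718 = 79.018 °C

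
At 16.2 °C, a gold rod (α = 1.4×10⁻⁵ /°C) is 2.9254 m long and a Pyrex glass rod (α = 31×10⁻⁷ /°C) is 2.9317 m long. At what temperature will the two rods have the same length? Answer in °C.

L₁(1 + α₁ΔT) = L₂(1 + α₂ΔT) ⇒ ΔT = (L₂ − L₁)/(α₁L₁ − α₂L₂)
L₂ − L₁ = 2.9317 − 2.9254 = 6.30×10⁻³ m
α₁L₁ − α₂L₂ = 1.4×10⁻⁵×2.9254 − 31×10⁻⁷×2.9317 = 3.186733×10⁻⁵ m/K
ΔT = 6.30×10⁻³ / 3.186733×10⁻⁵ = 197.695 K
T = 16.2 + 197.695 = 213.895 °C

T = 213.9 °C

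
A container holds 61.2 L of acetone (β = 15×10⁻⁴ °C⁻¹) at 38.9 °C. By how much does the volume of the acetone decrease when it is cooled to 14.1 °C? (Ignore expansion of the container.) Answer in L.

|ΔT| = |14.1 − 38.9| = 24.8 K
ΔV = βV₀ΔT = (15×10⁻⁴)(61.2)(24.8) = 2.28 L

ΔV = 2.28 L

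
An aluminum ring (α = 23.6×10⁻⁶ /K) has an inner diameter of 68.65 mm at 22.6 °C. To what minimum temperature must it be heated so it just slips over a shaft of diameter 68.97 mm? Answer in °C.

T = 220 °C

Required Δd = 68.97 − 68.65 = 0.32 mm
Δd = αd₀ΔT ⇒ ΔT = Δd/(αd₀) = 0.32 / (23.6×10⁻⁶ × 68.65) = 197.51 K
T_min = 22.6 + 197.51 = 220.11 °C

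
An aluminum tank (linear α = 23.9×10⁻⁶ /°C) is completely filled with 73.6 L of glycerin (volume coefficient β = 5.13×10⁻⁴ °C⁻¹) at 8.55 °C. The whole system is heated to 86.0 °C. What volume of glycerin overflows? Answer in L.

The tank also expands: β_container ≈ 3α = 7.17×10⁻⁵ /K
Net overflow = V₀(β_liq − 3α_cont)ΔT
β − 3α = 5.13×10⁻⁴ − 7.17×10⁻⁵ = 4.413×10⁻⁴ /K; ΔT = 77.45 K
ΔV = 73.6 × 4.413×10⁻⁴ × 77.45 = 2.52 L

2.52 L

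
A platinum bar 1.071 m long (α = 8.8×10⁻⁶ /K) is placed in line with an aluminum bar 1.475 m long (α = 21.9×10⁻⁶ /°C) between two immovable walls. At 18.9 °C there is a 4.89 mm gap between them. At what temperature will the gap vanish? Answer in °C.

Gap closes when ΔL₁ + ΔL₂ = 4.89 mm = 4.89×10⁻³ m
(α₁L₁ + α₂L₂)ΔT = g
α₁L₁ + α₂L₂ = 8.8×10⁻⁶×1.071 + 21.9×10⁻⁶×1.475 = 4.17273×10⁻⁵ m/K
ΔT = 4.89×10⁻³ / 4.17273×10⁻⁵ = 117.19 K
T = 18.9 + 117.19 = 136.09 °C

T = 136 °C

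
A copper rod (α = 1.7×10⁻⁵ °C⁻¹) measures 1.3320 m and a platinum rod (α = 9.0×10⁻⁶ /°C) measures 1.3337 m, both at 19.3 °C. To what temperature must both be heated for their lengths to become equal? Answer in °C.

Equal length when α₁L₁ΔT − α₂L₂ΔT = L₂ − L₁ = 1.70×10⁻³ m
α₁L₁ = 2.2644×10⁻⁵, α₂L₂ = 1.20033×10⁻⁵ → Δ(αL) = 1.06407×10⁻⁵ m/K
ΔT = 1.70×10⁻³ / 1.06407×10⁻⁵ = 159.764 K, so T = 19.3 + 159.764 = 179.064 °C

T = 179.1 °C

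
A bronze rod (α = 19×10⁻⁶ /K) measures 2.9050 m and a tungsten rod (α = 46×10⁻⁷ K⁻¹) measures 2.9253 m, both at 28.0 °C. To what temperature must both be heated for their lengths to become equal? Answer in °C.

Equal length when α₁L₁ΔT − α₂L₂ΔT = L₂ − L₁ = 2.03×10⁻² m
α₁L₁ = 5.5195×10⁻⁵, α₂L₂ = 1.345638×10⁻⁵ → Δ(αL) = 4.173862×10⁻⁵ m/K
ΔT = 2.03×10⁻² / 4.173862×10⁻⁵ = 486.360 K, so T = 28.0 + 486.360 = 514.360 °C

T = 514.4 °C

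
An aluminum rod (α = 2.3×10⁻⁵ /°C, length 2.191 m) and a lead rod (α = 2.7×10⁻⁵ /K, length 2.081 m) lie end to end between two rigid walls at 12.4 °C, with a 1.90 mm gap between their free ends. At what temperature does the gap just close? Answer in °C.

T = 30.2 °C

Gap closes when ΔL₁ + ΔL₂ = 1.90 mm = 1.90×10⁻³ m
(α₁L₁ + α₂L₂)ΔT = g
α₁L₁ + α₂L₂ = 2.3×10⁻⁵×2.191 + 2.7×10⁻⁵×2.081 = 1.0658×10⁻⁴ m/K
ΔT = 1.90×10⁻³ / 1.0658×10⁻⁴ = 17.827 K
T = 12.4 + 17.827 = 30.227 °C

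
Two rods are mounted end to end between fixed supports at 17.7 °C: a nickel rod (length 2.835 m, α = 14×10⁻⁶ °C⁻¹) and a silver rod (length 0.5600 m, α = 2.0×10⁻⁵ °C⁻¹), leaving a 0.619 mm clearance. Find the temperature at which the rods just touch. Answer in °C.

α₁L₁ = 3.969×10⁻⁵ m/K, α₂L₂ = 1.120×10⁻⁵ m/K → total 5.089×10⁻⁵ m/K
ΔT = g/(α₁L₁+α₂L₂) = 6.19×10⁻⁴ / 5.089×10⁻⁵ = 12.163 K
T = 17.7 + 12.163 = 29.863 °C

T = 29.9 °C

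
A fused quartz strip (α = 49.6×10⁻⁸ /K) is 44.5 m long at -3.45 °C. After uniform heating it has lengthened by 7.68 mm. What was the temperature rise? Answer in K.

ΔL = αL₀ΔT ⇒ ΔT = ΔL / (αL₀)
ΔT = 7.68×10⁻³ m / (49.6×10⁻⁸ × 44.5 m) = 347.95 K

ΔT = 348 K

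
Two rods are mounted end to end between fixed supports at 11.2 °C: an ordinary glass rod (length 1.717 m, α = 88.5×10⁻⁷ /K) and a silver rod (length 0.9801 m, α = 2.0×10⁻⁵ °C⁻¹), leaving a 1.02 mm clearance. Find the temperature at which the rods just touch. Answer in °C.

T = 40.5 °C

Gap closes when ΔL₁ + ΔL₂ = 1.02 mm = 1.02×10⁻³ m
(α₁L₁ + α₂L₂)ΔT = g
α₁L₁ + α₂L₂ = 88.5×10⁻⁷×1.717 + 2.0×10⁻⁵×0.9801 = 3.479745×10⁻⁵ m/K
ΔT = 1.02×10⁻³ / 3.479745×10⁻⁵ = 29.312 K
T = 11.2 + 29.312 = 40.512 °C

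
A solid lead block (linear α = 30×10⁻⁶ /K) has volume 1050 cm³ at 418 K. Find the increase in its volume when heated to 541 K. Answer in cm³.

Isotropic solid: β ≈ 3α = 9.0×10⁻⁵ /K; ΔT = 123 K
ΔV = 3αV₀ΔT = 3(30×10⁻⁶)(1050)(123) = 11.6 cm³

ΔV = 11.6 cm³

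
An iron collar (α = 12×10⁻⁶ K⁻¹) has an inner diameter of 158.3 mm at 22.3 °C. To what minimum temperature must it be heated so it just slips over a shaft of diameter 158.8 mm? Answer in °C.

Required Δd = 158.8 − 158.3 = 0.5 mm
Δd = αd₀ΔT ⇒ ΔT = Δd/(αd₀) = 0.5 / (12×10⁻⁶ × 158.3) = 263.21 K
T_min = 22.3 + 263.21 = 285.51 °C

T = 286 °C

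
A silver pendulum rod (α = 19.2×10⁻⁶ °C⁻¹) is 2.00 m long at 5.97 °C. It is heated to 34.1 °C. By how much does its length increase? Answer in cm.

|ΔT| = |34.1 − 5.97| = 28.13 K
ΔL = αL₀ΔT = (19.2×10⁻⁶)(2.00)(28.13) = 1.08×10⁻³ m

ΔL = 0.108 cm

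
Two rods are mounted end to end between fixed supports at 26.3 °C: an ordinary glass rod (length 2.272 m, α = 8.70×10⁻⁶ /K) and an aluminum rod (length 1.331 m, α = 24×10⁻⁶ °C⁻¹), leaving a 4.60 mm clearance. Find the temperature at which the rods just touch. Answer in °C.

T = 115 °C

α₁L₁ = 1.97664×10⁻⁵ m/K, α₂L₂ = 3.1944×10⁻⁵ m/K → total 5.17104×10⁻⁵ m/K
ΔT = g/(α₁L₁+α₂L₂) = 4.60×10⁻³ / 5.17104×10⁻⁵ = 88.96 K
T = 26.3 + 88.96 = 115.26 °C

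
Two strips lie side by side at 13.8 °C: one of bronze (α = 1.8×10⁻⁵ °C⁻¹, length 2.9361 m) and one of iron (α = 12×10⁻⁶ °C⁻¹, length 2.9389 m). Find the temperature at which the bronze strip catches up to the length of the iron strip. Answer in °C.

L₁(1 + α₁ΔT) = L₂(1 + α₂ΔT) ⇒ ΔT = (L₂ − L₁)/(α₁L₁ − α₂L₂)
L₂ − L₁ = 2.9389 − 2.9361 = 2.80×10⁻³ m
α₁L₁ − α₂L₂ = 1.8×10⁻⁵×2.9361 − 12×10⁻⁶×2.9389 = 1.7583×10⁻⁵ m/K
ΔT = 2.80×10⁻³ / 1.7583×10⁻⁵ = 159.245 K
T = 13.8 + 159.245 = 173.045 °C

T = 173.0 °C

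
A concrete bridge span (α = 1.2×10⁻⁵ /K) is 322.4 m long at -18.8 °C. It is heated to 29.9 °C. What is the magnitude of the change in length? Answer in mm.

|ΔT| = |29.9 − (-18.8)| = 48.7 K
ΔL = αL₀ΔT = (1.2×10⁻⁵)(322.4)(48.7) = 1.88×10⁻¹ m

ΔL = 188 mm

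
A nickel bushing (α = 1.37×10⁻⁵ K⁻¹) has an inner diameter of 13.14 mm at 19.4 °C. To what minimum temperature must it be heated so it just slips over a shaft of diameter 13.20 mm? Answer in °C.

Required Δd = 13.20 − 13.14 = 0.06 mm
Δd = αd₀ΔT ⇒ ΔT = Δd/(αd₀) = 0.06 / (1.37×10⁻⁵ × 13.14) = 333.30 K
T_min = 19.4 + 333.30 = 352.70 °C

T = 353 °C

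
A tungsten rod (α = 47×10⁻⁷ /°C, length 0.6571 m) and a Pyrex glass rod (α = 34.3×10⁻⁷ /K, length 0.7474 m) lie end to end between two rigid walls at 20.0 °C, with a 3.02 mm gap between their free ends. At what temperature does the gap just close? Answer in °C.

T = 554 °C

Gap closes when ΔL₁ + ΔL₂ = 3.02 mm = 3.02×10⁻³ m
(α₁L₁ + α₂L₂)ΔT = g
α₁L₁ + α₂L₂ = 47×10⁻⁷×0.6571 + 34.3×10⁻⁷×0.7474 = 5.651952×10⁻⁶ m/K
ΔT = 3.02×10⁻³ / 5.651952×10⁻⁶ = 534.33 K
T = 20.0 + 534.33 = 554.33 °C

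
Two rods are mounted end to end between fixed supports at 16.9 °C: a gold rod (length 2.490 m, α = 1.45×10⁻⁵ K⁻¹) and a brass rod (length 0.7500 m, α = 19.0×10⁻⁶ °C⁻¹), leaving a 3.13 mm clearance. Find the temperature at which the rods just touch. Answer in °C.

T = 79.1 °C

α₁L₁ = 3.6105×10⁻⁵ m/K, α₂L₂ = 1.425×10⁻⁵ m/K → total 5.0355×10⁻⁵ m/K
ΔT = g/(α₁L₁+α₂L₂) = 3.13×10⁻³ / 5.0355×10⁻⁵ = 62.159 K
T = 16.9 + 62.159 = 79.059 °C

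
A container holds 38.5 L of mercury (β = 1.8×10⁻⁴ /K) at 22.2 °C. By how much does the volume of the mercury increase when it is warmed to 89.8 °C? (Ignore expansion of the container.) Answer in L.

ΔV = 0.468 L

|ΔT| = |89.8 − 22.2| = 67.6 K
ΔV = βV₀ΔT = (1.8×10⁻⁴)(38.5)(67.6) = 0.468 L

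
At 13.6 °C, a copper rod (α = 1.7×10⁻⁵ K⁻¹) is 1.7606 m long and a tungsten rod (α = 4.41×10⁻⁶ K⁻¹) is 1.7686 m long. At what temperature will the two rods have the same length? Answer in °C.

T = 375.1 °C

Equal length when α₁L₁ΔT − α₂L₂ΔT = L₂ − L₁ = 8.00×10⁻³ m
α₁L₁ = 2.99302×10⁻⁵, α₂L₂ = 7.799526×10⁻⁶ → Δ(αL) = 2.2130674×10⁻⁵ m/K
ΔT = 8.00×10⁻³ / 2.2130674×10⁻⁵ = 361.489 K, so T = 13.6 + 361.489 = 375.089 °C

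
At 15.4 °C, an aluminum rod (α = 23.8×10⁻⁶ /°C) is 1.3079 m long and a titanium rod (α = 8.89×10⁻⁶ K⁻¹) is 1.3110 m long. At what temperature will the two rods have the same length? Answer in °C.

T = 174.6 °C

L₁(1 + α₁ΔT) = L₂(1 + α₂ΔT) ⇒ ΔT = (L₂ − L₁)/(α₁L₁ − α₂L₂)
L₂ − L₁ = 1.3110 − 1.3079 = 3.10×10⁻³ m
α₁L₁ − α₂L₂ = 23.8×10⁻⁶×1.3079 − 8.89×10⁻⁶×1.3110 = 1.947323×10⁻⁵ m/K
ΔT = 3.10×10⁻³ / 1.947323×10⁻⁵ = 159.193 K
T = 15.4 + 159.193 = 174.593 °C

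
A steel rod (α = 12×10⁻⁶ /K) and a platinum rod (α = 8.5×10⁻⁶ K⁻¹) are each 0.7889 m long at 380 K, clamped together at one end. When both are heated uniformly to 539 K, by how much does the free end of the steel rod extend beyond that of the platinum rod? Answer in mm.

0.439 mm

ΔT = 159 K
steel: ΔL = 12×10⁻⁶ × 0.7889 m × 159 = 1.5052×10⁻³ m = 1.5052 mm
platinum: ΔL = 8.5×10⁻⁶ × 0.7889 m × 159 = 1.0662×10⁻³ m = 1.0662 mm
difference = 1.5052 − 1.0662 = 0.4390 mm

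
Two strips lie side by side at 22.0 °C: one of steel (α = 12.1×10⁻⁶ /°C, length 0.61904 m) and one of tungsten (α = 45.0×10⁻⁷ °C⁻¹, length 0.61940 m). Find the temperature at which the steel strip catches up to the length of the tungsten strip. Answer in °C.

Equal length when α₁L₁ΔT − α₂L₂ΔT = L₂ − L₁ = 3.60×10⁻⁴ m
α₁L₁ = 7.490384×10⁻⁶, α₂L₂ = 2.7873×10⁻⁶ → Δ(αL) = 4.703084×10⁻⁶ m/K
ΔT = 3.60×10⁻⁴ / 4.703084×10⁻⁶ = 76.5455 K, so T = 22.0 + 76.5455 = 98.5455 °C

T = 98.55 °C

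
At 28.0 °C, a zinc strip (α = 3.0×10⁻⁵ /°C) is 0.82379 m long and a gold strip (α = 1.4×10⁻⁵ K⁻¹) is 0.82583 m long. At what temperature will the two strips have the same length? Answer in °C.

L₁(1 + α₁ΔT) = L₂(1 + α₂ΔT) ⇒ ΔT = (L₂ − L₁)/(α₁L₁ − α₂L₂)
L₂ − L₁ = 0.82583 − 0.82379 = 2.04×10⁻³ m
α₁L₁ − α₂L₂ = 3.0×10⁻⁵×0.82379 − 1.4×10⁻⁵×0.82583 = 1.315208×10⁻⁵ m/K
ΔT = 2.04×10⁻³ / 1.315208×10⁻⁵ = 155.109 K
T = 28.0 + 155.109 = 183.109 °C

T = 183.1 °C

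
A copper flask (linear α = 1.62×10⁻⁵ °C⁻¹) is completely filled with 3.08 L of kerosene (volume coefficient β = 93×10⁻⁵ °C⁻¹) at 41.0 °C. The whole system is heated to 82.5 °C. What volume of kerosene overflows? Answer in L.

0.113 L

The flask also expands: β_container ≈ 3α = 4.86×10⁻⁵ /K
Net overflow = V₀(β_liq − 3α_cont)ΔT
β − 3α = 9.30×10⁻⁴ − 4.86×10⁻⁵ = 8.814×10⁻⁴ /K; ΔT = 41.5 K
ΔV = 3.08 × 8.814×10⁻⁴ × 41.5 = 0.113 L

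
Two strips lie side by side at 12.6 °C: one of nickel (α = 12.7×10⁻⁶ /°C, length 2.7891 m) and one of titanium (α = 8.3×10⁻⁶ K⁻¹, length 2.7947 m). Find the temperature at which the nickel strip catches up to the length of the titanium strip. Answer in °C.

Equal length when α₁L₁ΔT − α₂L₂ΔT = L₂ − L₁ = 5.60×10⁻³ m
α₁L₁ = 3.542157×10⁻⁵, α₂L₂ = 2.319601×10⁻⁵ → Δ(αL) = 1.222556×10⁻⁵ m/K
ΔT = 5.60×10⁻³ / 1.222556×10⁻⁵ = 458.057 K, so T = 12.6 + 458.057 = 470.657 °C

T = 470.7 °C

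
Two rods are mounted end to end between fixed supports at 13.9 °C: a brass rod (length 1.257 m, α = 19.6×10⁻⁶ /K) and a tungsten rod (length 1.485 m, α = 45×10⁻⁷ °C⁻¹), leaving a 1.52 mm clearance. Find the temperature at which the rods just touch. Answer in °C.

T = 62.4 °C

Gap closes when ΔL₁ + ΔL₂ = 1.52 mm = 1.52×10⁻³ m
(α₁L₁ + α₂L₂)ΔT = g
α₁L₁ + α₂L₂ = 19.6×10⁻⁶×1.257 + 45×10⁻⁷×1.485 = 3.13197×10⁻⁵ m/K
ΔT = 1.52×10⁻³ / 3.13197×10⁻⁵ = 48.532 K
T = 13.9 + 48.532 = 62.432 °C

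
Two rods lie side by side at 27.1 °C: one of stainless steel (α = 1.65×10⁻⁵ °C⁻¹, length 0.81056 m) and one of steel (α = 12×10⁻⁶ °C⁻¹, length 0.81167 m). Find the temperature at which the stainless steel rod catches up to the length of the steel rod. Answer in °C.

T = 332.5 °C

Equal length when α₁L₁ΔT − α₂L₂ΔT = L₂ − L₁ = 1.11×10⁻³ m
α₁L₁ = 1.337424×10⁻⁵, α₂L₂ = 9.74004×10⁻⁶ → Δ(αL) = 3.6342×10⁻⁶ m/K
ΔT = 1.11×10⁻³ / 3.6342×10⁻⁶ = 305.432 K, so T = 27.1 + 305.432 = 332.532 °C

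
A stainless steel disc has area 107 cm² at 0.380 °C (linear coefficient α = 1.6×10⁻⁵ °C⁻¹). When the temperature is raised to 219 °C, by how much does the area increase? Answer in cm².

ΔA = 0.749 cm²

Area coefficient ≈ 2α; |ΔT| = 218.620 K
ΔA = 2αA₀ΔT = 2(1.6×10⁻⁵)(107)(218.620) = 0.749 cm²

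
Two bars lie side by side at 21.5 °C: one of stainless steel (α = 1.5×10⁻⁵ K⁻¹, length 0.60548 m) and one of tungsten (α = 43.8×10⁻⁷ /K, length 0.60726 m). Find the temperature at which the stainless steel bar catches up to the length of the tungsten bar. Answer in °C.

Equal length when α₁L₁ΔT − α₂L₂ΔT = L₂ − L₁ = 1.78×10⁻³ m
α₁L₁ = 9.0822×10⁻⁶, α₂L₂ = 2.6597988×10⁻⁶ → Δ(αL) = 6.4224012×10⁻⁶ m/K
ΔT = 1.78×10⁻³ / 6.4224012×10⁻⁶ = 277.155 K, so T = 21.5 + 277.155 = 298.655 °C

T = 298.7 °C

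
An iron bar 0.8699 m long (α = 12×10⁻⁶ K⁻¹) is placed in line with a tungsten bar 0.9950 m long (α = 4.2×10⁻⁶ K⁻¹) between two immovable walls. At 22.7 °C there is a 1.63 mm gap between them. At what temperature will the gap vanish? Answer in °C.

T = 134 °C

α₁L₁ = 1.04388×10⁻⁵ m/K, α₂L₂ = 4.179×10⁻⁶ m/K → total 1.46178×10⁻⁵ m/K
ΔT = g/(α₁L₁+α₂L₂) = 1.63×10⁻³ / 1.46178×10⁻⁵ = 111.51 K
T = 22.7 + 111.51 = 134.21 °C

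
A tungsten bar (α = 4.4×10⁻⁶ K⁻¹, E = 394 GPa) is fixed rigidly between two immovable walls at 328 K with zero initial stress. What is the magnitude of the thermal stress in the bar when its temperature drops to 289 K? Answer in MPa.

σ = 67.6 MPa

Fully constrained: the free strain ε = αΔT is blocked, so σ = Eε = EαΔT.
|ΔT| = 39 K
σ = 394×10⁹ × 4.4×10⁻⁶ × 39 = 6.76×10⁷ Pa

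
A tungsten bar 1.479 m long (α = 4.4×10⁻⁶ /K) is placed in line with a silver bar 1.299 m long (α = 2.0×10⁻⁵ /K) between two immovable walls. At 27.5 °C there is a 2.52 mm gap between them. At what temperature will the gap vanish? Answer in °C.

T = 105 °C

Gap closes when ΔL₁ + ΔL₂ = 2.52 mm = 2.52×10⁻³ m
(α₁L₁ + α₂L₂)ΔT = g
α₁L₁ + α₂L₂ = 4.4×10⁻⁶×1.479 + 2.0×10⁻⁵×1.299 = 3.24876×10⁻⁵ m/K
ΔT = 2.52×10⁻³ / 3.24876×10⁻⁵ = 77.57 K
T = 27.5 + 77.57 = 105.07 °C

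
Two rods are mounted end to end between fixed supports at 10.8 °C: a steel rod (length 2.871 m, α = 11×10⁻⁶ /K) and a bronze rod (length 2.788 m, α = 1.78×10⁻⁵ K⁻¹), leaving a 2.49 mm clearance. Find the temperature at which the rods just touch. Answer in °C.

α₁L₁ = 3.1581×10⁻⁵ m/K, α₂L₂ = 4.96264×10⁻⁵ m/K → total 8.12074×10⁻⁵ m/K
ΔT = g/(α₁L₁+α₂L₂) = 2.49×10⁻³ / 8.12074×10⁻⁵ = 30.662 K
T = 10.8 + 30.662 = 41.462 °C

T = 41.5 °C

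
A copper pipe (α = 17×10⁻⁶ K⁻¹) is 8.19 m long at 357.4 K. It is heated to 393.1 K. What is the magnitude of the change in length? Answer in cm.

|ΔT| = |393.1 − 357.4| = 35.7 K
ΔL = αL₀ΔT = (17×10⁻⁶)(8.19)(35.7) = 4.97×10⁻³ m

ΔL = 0.497 cm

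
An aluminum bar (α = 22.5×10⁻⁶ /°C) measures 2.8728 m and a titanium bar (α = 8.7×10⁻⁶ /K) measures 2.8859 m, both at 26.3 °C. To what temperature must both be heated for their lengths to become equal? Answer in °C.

Equal length when α₁L₁ΔT − α₂L₂ΔT = L₂ − L₁ = 1.31×10⁻² m
α₁L₁ = 6.4638×10⁻⁵, α₂L₂ = 2.510733×10⁻⁵ → Δ(αL) = 3.953067×10⁻⁵ m/K
ΔT = 1.31×10⁻² / 3.953067×10⁻⁵ = 331.388 K, so T = 26.3 + 331.388 = 357.688 °C

T = 357.7 °C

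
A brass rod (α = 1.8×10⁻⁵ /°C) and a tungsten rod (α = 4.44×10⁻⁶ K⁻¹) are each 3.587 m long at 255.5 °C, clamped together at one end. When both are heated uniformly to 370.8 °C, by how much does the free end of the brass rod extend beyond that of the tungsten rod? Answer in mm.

ΔT = 115.3 K
brass: ΔL = 1.8×10⁻⁵ × 3.587 m × 115.3 = 7.4445×10⁻³ m = 7.4445 mm
tungsten: ΔL = 4.44×10⁻⁶ × 3.587 m × 115.3 = 1.8363×10⁻³ m = 1.8363 mm
difference = 7.4445 − 1.8363 = 5.6082 mm

5.61 mm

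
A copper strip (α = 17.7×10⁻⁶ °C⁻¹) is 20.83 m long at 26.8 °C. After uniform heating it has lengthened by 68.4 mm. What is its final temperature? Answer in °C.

ΔL = αL₀ΔT ⇒ ΔT = ΔL / (αL₀)
ΔT = 68.4×10⁻³ m / (17.7×10⁻⁶ × 20.83 m) = 185.52 K
T = 26.8 + 185.52 = 212.32 °C

T = 212 °C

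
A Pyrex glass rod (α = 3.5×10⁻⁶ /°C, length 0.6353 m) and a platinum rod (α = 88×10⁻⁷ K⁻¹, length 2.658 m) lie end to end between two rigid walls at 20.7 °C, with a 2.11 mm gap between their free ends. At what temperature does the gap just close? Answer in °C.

T = 103 °C

Gap closes when ΔL₁ + ΔL₂ = 2.11 mm = 2.11×10⁻³ m
(α₁L₁ + α₂L₂)ΔT = g
α₁L₁ + α₂L₂ = 3.5×10⁻⁶×0.6353 + 88×10⁻⁷×2.658 = 2.561395×10⁻⁵ m/K
ΔT = 2.11×10⁻³ / 2.561395×10⁻⁵ = 82.38 K
T = 20.7 + 82.38 = 103.08 °C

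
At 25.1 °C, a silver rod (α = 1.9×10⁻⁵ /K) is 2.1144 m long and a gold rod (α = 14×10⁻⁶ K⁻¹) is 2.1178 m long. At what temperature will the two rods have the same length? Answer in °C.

T = 348.2 °C

L₁(1 + α₁ΔT) = L₂(1 + α₂ΔT) ⇒ ΔT = (L₂ − L₁)/(α₁L₁ − α₂L₂)
L₂ − L₁ = 2.1178 − 2.1144 = 3.40×10⁻³ m
α₁L₁ − α₂L₂ = 1.9×10⁻⁵×2.1144 − 14×10⁻⁶×2.1178 = 1.05244×10⁻⁵ m/K
ΔT = 3.40×10⁻³ / 1.05244×10⁻⁵ = 323.059 K
T = 25.1 + 323.059 = 348.159 °C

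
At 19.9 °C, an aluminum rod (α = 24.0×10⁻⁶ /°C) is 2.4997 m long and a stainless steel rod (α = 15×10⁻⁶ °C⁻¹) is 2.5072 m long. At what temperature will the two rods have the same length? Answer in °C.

T = 354.9 °C

L₁(1 + α₁ΔT) = L₂(1 + α₂ΔT) ⇒ ΔT = (L₂ − L₁)/(α₁L₁ − α₂L₂)
L₂ − L₁ = 2.5072 − 2.4997 = 7.50×10⁻³ m
α₁L₁ − α₂L₂ = 24.0×10⁻⁶×2.4997 − 15×10⁻⁶×2.5072 = 2.23848×10⁻⁵ m/K
ΔT = 7.50×10⁻³ / 2.23848×10⁻⁵ = 335.049 K
T = 19.9 + 335.049 = 354.949 °C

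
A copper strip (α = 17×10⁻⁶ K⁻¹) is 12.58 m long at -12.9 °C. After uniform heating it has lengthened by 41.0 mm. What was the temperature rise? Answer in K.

ΔL = αL₀ΔT ⇒ ΔT = ΔL / (αL₀)
ΔT = 41.0×10⁻³ m / (17×10⁻⁶ × 12.58 m) = 191.71 K

ΔT = 192 K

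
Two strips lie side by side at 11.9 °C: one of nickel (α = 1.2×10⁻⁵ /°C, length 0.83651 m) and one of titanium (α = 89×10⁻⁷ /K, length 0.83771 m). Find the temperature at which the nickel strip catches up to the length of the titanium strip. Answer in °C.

L₁(1 + α₁ΔT) = L₂(1 + α₂ΔT) ⇒ ΔT = (L₂ − L₁)/(α₁L₁ − α₂L₂)
L₂ − L₁ = 0.83771 − 0.83651 = 1.20×10⁻³ m
α₁L₁ − α₂L₂ = 1.2×10⁻⁵×0.83651 − 89×10⁻⁷×0.83771 = 2.582501×10⁻⁶ m/K
ΔT = 1.20×10⁻³ / 2.582501×10⁻⁶ = 464.666 K
T = 11.9 + 464.666 = 476.566 °C

T = 476.6 °C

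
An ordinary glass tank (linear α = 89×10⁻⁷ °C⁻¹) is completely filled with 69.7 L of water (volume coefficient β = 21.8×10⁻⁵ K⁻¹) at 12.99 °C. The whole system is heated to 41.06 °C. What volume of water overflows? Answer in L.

0.374 L

The tank also expands: β_container ≈ 3α = 2.67×10⁻⁵ /K
Net overflow = V₀(β_liq − 3α_cont)ΔT
β − 3α = 2.18×10⁻⁴ − 2.67×10⁻⁵ = 1.913×10⁻⁴ /K; ΔT = 28.07 K
ΔV = 69.7 × 1.913×10⁻⁴ × 28.07 = 0.374 L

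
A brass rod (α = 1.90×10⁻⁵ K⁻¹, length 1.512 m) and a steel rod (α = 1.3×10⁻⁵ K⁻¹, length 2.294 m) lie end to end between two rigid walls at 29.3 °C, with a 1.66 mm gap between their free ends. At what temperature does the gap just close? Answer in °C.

T = 57.7 °C

Gap closes when ΔL₁ + ΔL₂ = 1.66 mm = 1.66×10⁻³ m
(α₁L₁ + α₂L₂)ΔT = g
α₁L₁ + α₂L₂ = 1.90×10⁻⁵×1.512 + 1.3×10⁻⁵×2.294 = 5.855×10⁻⁵ m/K
ΔT = 1.66×10⁻³ / 5.855×10⁻⁵ = 28.352 K
T = 29.3 + 28.352 = 57.652 °C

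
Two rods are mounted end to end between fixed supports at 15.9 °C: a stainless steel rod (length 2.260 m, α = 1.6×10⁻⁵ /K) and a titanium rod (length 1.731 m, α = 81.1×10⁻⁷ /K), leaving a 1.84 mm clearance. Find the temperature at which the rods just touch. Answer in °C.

α₁L₁ = 3.616×10⁻⁵ m/K, α₂L₂ = 1.403841×10⁻⁵ m/K → total 5.019841×10⁻⁵ m/K
ΔT = g/(α₁L₁+α₂L₂) = 1.84×10⁻³ / 5.019841×10⁻⁵ = 36.655 K
T = 15.9 + 36.655 = 52.555 °C

T = 52.6 °C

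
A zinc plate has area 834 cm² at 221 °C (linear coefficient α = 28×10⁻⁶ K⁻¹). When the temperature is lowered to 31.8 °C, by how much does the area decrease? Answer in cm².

ΔA = 8.84 cm²

Area coefficient ≈ 2α; |ΔT| = 189.2 K
ΔA = 2αA₀ΔT = 2(28×10⁻⁶)(834)(189.2) = 8.84 cm²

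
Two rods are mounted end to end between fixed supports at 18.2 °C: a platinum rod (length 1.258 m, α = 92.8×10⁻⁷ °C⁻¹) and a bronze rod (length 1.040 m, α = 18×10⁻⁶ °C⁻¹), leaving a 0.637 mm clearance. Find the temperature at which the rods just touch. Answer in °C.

α₁L₁ = 1.167424×10⁻⁵ m/K, α₂L₂ = 1.872×10⁻⁵ m/K → total 3.039424×10⁻⁵ m/K
ΔT = g/(α₁L₁+α₂L₂) = 6.37×10⁻⁴ / 3.039424×10⁻⁵ = 20.958 K
T = 18.2 + 20.958 = 39.158 °C

T = 39.2 °C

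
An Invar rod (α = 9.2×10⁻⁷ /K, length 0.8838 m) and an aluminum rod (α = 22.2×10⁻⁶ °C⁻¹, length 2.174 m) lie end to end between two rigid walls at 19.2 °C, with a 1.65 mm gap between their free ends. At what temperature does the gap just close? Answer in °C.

Gap closes when ΔL₁ + ΔL₂ = 1.65 mm = 1.65×10⁻³ m
(α₁L₁ + α₂L₂)ΔT = g
α₁L₁ + α₂L₂ = 9.2×10⁻⁷×0.8838 + 22.2×10⁻⁶×2.174 = 4.9075896×10⁻⁵ m/K
ΔT = 1.65×10⁻³ / 4.9075896×10⁻⁵ = 33.621 K
T = 19.2 + 33.621 = 52.821 °C

T = 52.8 °C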